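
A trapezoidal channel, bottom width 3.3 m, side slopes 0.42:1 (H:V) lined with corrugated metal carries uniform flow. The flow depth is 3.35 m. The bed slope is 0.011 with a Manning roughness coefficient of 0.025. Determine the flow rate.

Q = 86.4 m³/s

With bottom width b = 3.3 m and side slope z = 0.42: A = (b + zy)y = (3.3 + 0.42×3.35)×3.35 = 15.77 m²; P = b + 2y√(1+z²) = 3.3 + 2×3.35×1.085 = 10.57 m.
Hydraulic radius R = A/P = 15.77/10.57 = 1.492 m.
Manning's equation: Q = (1/n) A R^(2/3) S^(1/2) = (1/0.025) × 15.77 × 1.492^(2/3) × 0.011^(1/2) = 86.4 m³/s.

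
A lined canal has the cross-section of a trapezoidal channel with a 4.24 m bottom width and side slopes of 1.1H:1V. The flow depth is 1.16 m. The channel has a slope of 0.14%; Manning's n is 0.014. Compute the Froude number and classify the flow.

subcritical

With bottom width b = 4.24 m and side slope z = 1.1: A = (b + zy)y = (4.24 + 1.1×1.16)×1.16 = 6.399 m²; P = b + 2y√(1+z²) = 4.24 + 2×1.16×1.487 = 7.689 m.
Hydraulic radius R = A/P = 6.399/7.689 = 0.8322 m.
V = (1/n) R^(2/3) √S = (1/0.014) × 0.8322^(2/3) × √0.0014 = 2.365 m/s. Hydraulic depth D_h = A/T = 6.399/6.792 = 0.9421 m.
Froude number Fr = V/√(g·D_h) = 2.365/√(9.81×0.9421) = 0.778, which is less than 1, so the flow is subcritical.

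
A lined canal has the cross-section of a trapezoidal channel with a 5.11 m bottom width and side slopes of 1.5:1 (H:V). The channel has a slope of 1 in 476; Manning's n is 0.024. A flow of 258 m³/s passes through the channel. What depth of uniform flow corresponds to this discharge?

y_n = 5.22 m

Manning's equation rearranged: A R^(2/3) = nQ / (1·√S) = 0.024 × 258 / (√0.002101) = 135.1.
Trying y = 6.22 m: A R^(2/3) = 197.5 — too large.
Trying y = 4.31 m: A R^(2/3) = 89.82 — too small.
Trying y = 5.22 m: A R^(2/3) = 134.9 — matches.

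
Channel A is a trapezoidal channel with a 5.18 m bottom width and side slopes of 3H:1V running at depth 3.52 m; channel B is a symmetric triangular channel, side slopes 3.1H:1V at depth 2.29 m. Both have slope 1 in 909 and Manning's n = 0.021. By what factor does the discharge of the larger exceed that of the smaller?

5.14

Channel A: With bottom width b = 5.18 m and side slope z = 3: A = (b + zy)y = (5.18 + 3×3.52)×3.52 = 55.4 m²; P = b + 2y√(1+z²) = 5.18 + 2×3.52×3.162 = 27.44 m. Hydraulic radius R = A/P = 55.4/27.44 = 2.019 m. Q_A = (1/0.021)·55.4·2.019^(2/3)·√0.0011 = 139.8 m³/s.
Channel B: For a triangular section with side slope z = 3.1: A = zy² = 3.1×2.29² = 16.26 m²; P = 2y√(1+z²) = 2×2.29×3.257 = 14.92 m. Hydraulic radius R = A/P = 16.26/14.92 = 1.09 m. Q_B = (1/0.021)·16.26·1.09^(2/3)·√0.0011 = 27.19 m³/s.
The larger discharge is 139.8 m³/s and the smaller is 27.19 m³/s; the ratio is 5.14.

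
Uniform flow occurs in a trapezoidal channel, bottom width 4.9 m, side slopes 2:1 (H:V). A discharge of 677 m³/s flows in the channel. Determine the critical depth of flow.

At critical depth, Q² T / (g A³) = 1, i.e. A³/T = Q²/g = 677²/9.81 = 46720.
Try y = 7.95 m: A³/T = 123200 — high.
Try y = 6.37 m: A³/T = 46700 — matches.

y_c = 6.37 m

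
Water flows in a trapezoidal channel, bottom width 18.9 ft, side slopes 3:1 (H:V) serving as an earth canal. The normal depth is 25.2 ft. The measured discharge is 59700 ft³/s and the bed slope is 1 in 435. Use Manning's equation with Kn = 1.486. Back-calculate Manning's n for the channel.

n = 0.016

With bottom width b = 18.9 ft and side slope z = 3: A = (b + zy)y = (18.9 + 3×25.2)×25.2 = 2381 ft²; P = b + 2y√(1+z²) = 18.9 + 2×25.2×3.162 = 178.3 ft.
Hydraulic radius R = A/P = 2381/178.3 = 13.36 ft.
Rearranging Manning's equation: n = (1.486/Q) A R^(2/3) S^(1/2) = (1.486/59700) × 2381 × 13.36^(2/3) × √0.002299 = 0.016.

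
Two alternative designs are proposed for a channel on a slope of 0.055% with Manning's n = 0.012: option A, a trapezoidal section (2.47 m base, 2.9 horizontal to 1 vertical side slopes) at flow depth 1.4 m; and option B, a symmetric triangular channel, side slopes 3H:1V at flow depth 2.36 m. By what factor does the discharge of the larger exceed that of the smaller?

Channel A: With bottom width b = 2.47 m and side slope z = 2.9: A = (b + zy)y = (2.47 + 2.9×1.4)×1.4 = 9.142 m²; P = b + 2y√(1+z²) = 2.47 + 2×1.4×3.068 = 11.06 m. Hydraulic radius R = A/P = 9.142/11.06 = 0.8266 m. Q_A = (1/0.012)·9.142·0.8266^(2/3)·√0.00055 = 15.74 m³/s.
Channel B: For a triangular section with side slope z = 3: A = zy² = 3×2.36² = 16.71 m²; P = 2y√(1+z²) = 2×2.36×3.162 = 14.93 m. Hydraulic radius R = A/P = 16.71/14.93 = 1.119 m. Q_B = (1/0.012)·16.71·1.119^(2/3)·√0.00055 = 35.21 m³/s.
The larger discharge is 35.21 m³/s and the smaller is 15.74 m³/s; the ratio is 2.24.

2.24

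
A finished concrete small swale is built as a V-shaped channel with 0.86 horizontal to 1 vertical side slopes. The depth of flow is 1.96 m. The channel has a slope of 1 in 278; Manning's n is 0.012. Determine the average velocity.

For a triangular section with side slope z = 0.86: A = zy² = 0.86×1.96² = 3.304 m²; P = 2y√(1+z²) = 2×1.96×1.319 = 5.17 m.
Hydraulic radius R = A/P = 3.304/5.17 = 0.639 m.
From Manning's equation, V = (1/n) R^(2/3) S^(1/2) = (1/0.012) × 0.639^(2/3) × 0.003597^(1/2) = 3.71 m/s.

V = 3.71 m/s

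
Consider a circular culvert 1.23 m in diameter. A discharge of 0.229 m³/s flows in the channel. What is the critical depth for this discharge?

At critical depth, Q² T / (g A³) = 1, i.e. A³/T = Q²/g = 0.229²/9.81 = 0.005346.
At y = 0.205 m: A³/T = 0.002406 — short.
At y = 0.308 m: A³/T = 0.01184 — over.
At y = 0.251 m: A³/T = 0.005324 — ≈ 0.005346.

y_c = 0.251 m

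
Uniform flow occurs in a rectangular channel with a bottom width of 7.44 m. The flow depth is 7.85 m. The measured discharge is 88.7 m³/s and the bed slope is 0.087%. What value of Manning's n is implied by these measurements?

n = 0.036

Flow area A = b·y = 7.44 × 7.85 = 58.4 m². Wetted perimeter P = b + 2y = 7.44 + 2×7.85 = 23.14 m.
Hydraulic radius R = A/P = 58.4/23.14 = 2.524 m.
Rearranging Manning's equation: n = (1/Q) A R^(2/3) S^(1/2) = (1/88.7) × 58.4 × 2.524^(2/3) × √0.00087 = 0.036.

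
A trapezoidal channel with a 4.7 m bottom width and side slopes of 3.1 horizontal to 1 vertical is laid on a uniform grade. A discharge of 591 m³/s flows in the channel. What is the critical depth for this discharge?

y_c = 5.24 m

At critical depth, Q² T / (g A³) = 1, i.e. A³/T = Q²/g = 591²/9.81 = 35600.
Try y = 5.95 m: A³/T = 62800 — high.
Try y = 4.5 m: A³/T = 18130 — low.
Try y = 5.24 m: A³/T = 35540 — ≈ 35600.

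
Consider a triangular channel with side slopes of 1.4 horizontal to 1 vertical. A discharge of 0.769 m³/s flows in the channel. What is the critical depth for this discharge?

y_c = 0.573 m

At critical depth, Q² T / (g A³) = 1, i.e. A³/T = Q²/g = 0.769²/9.81 = 0.06028.
Trying y = 0.641 m: A³/T = 0.1061 — over.
Trying y = 0.461 m: A³/T = 0.0204 — short.
Trying y = 0.573 m: A³/T = 0.06053 — ≈ 0.06028.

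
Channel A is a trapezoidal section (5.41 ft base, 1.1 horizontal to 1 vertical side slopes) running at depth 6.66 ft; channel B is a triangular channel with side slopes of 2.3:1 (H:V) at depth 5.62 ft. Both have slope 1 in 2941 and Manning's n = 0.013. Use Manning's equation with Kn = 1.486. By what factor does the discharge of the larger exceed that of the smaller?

1.39

Channel A: With bottom width b = 5.41 ft and side slope z = 1.1: A = (b + zy)y = (5.41 + 1.1×6.66)×6.66 = 84.82 ft²; P = b + 2y√(1+z²) = 5.41 + 2×6.66×1.487 = 25.21 ft. Hydraulic radius R = A/P = 84.82/25.21 = 3.364 ft. Q_A = (1.486/0.013)·84.82·3.364^(2/3)·√0.00034 = 401.4 ft³/s.
Channel B: For a triangular section with side slope z = 2.3: A = zy² = 2.3×5.62² = 72.64 ft²; P = 2y√(1+z²) = 2×5.62×2.508 = 28.19 ft. Hydraulic radius R = A/P = 72.64/28.19 = 2.577 ft. Q_B = (1.486/0.013)·72.64·2.577^(2/3)·√0.00034 = 287.8 ft³/s.
The larger discharge is 401.4 ft³/s and the smaller is 287.8 ft³/s; the ratio is 1.39.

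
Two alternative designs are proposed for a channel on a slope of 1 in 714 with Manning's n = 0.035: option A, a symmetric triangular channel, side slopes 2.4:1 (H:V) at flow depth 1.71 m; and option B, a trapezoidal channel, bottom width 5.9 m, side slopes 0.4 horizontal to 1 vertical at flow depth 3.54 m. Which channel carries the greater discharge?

Channel A: For a triangular section with side slope z = 2.4: A = zy² = 2.4×1.71² = 7.018 m²; P = 2y√(1+z²) = 2×1.71×2.6 = 8.892 m. Hydraulic radius R = A/P = 7.018/8.892 = 0.7892 m. Q_A = (1/0.035)·7.018·0.7892^(2/3)·√0.001401 = 6.408 m³/s.
Channel B: With bottom width b = 5.9 m and side slope z = 0.4: A = (b + zy)y = (5.9 + 0.4×3.54)×3.54 = 25.9 m²; P = b + 2y√(1+z²) = 5.9 + 2×3.54×1.077 = 13.53 m. Hydraulic radius R = A/P = 25.9/13.53 = 1.915 m. Q_B = (1/0.035)·25.9·1.915^(2/3)·√0.001401 = 42.7 m³/s.
Q_A = 6.408 m³/s vs Q_B = 42.7 m³/s, so channel B carries more.

channel B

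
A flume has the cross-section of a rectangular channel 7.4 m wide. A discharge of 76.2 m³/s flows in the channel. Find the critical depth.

y_c = 2.21 m

For a rectangular channel, critical depth y_c = (q²/g)^(1/3) where q = Q/b = 76.2/7.4 = 10.3 m²/s.
So y_c = (10.3²/9.81)^(1/3) = 2.21 m.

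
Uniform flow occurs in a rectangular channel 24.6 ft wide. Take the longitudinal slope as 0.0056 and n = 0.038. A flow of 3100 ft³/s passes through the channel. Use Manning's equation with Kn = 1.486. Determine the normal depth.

Manning's equation rearranged: A R^(2/3) = nQ / (1.486·√S) = 0.038 × 3100 / (1.486 × √0.0056) = 1059.
Trying y = 15 ft: A R^(2/3) = 1319 — over.
Trying y = 8.87 ft: A R^(2/3) = 651 — short.
Trying y = 12.7 ft: A R^(2/3) = 1060 — close enough.

y_n = 12.7 ft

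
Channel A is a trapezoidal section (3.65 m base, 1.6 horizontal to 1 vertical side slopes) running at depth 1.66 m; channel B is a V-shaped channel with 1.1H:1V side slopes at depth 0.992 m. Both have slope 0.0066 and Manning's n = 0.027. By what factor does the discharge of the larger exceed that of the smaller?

19.6

Channel A: With bottom width b = 3.65 m and side slope z = 1.6: A = (b + zy)y = (3.65 + 1.6×1.66)×1.66 = 10.47 m²; P = b + 2y√(1+z²) = 3.65 + 2×1.66×1.887 = 9.914 m. Hydraulic radius R = A/P = 10.47/9.914 = 1.056 m. Q_A = (1/0.027)·10.47·1.056^(2/3)·√0.0066 = 32.66 m³/s.
Channel B: For a triangular section with side slope z = 1.1: A = zy² = 1.1×0.992² = 1.082 m²; P = 2y√(1+z²) = 2×0.992×1.487 = 2.949 m. Hydraulic radius R = A/P = 1.082/2.949 = 0.367 m. Q_B = (1/0.027)·1.082·0.367^(2/3)·√0.0066 = 1.67 m³/s.
The larger discharge is 32.66 m³/s and the smaller is 1.67 m³/s; the ratio is 19.6.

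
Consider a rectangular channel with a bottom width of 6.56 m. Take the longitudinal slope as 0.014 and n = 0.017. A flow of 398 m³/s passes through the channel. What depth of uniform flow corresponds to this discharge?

y_n = 5.41 m

Manning's equation rearranged: A R^(2/3) = nQ / (1·√S) = 0.017 × 398 / (√0.014) = 57.18.
Try y = 6.79 m: A R^(2/3) = 75.61 — too large.
Try y = 4.38 m: A R^(2/3) = 43.7 — too small.
Try y = 5.41 m: A R^(2/3) = 57.12 — ≈ 57.18.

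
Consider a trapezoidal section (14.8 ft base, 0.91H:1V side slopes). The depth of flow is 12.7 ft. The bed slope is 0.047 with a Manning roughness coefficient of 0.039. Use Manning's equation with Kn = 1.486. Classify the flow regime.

With bottom width b = 14.8 ft and side slope z = 0.91: A = (b + zy)y = (14.8 + 0.91×12.7)×12.7 = 334.7 ft²; P = b + 2y√(1+z²) = 14.8 + 2×12.7×1.352 = 49.14 ft.
Hydraulic radius R = A/P = 334.7/49.14 = 6.811 ft.
V = (1.486/n) R^(2/3) √S = (1.486/0.039) × 6.811^(2/3) × √0.047 = 29.68 ft/s. Hydraulic depth D_h = A/T = 334.7/37.91 = 8.829 ft.
Froude number Fr = V/√(g·D_h) = 29.68/√(32.2×8.829) = 1.76, which is greater than 1, so the flow is supercritical.

supercritical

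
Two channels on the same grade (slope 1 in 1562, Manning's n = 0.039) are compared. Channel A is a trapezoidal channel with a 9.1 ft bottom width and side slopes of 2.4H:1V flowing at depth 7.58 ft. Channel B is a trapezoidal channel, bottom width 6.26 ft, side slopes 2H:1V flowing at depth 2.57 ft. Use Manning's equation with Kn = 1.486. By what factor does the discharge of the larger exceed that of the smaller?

13.3

Channel A: With bottom width b = 9.1 ft and side slope z = 2.4: A = (b + zy)y = (9.1 + 2.4×7.58)×7.58 = 206.9 ft²; P = b + 2y√(1+z²) = 9.1 + 2×7.58×2.6 = 48.52 ft. Hydraulic radius R = A/P = 206.9/48.52 = 4.264 ft. Q_A = (1.486/0.039)·206.9·4.264^(2/3)·√0.0006402 = 524.4 ft³/s.
Channel B: With bottom width b = 6.26 ft and side slope z = 2: A = (b + zy)y = (6.26 + 2×2.57)×2.57 = 29.3 ft²; P = b + 2y√(1+z²) = 6.26 + 2×2.57×2.236 = 17.75 ft. Hydraulic radius R = A/P = 29.3/17.75 = 1.65 ft. Q_B = (1.486/0.039)·29.3·1.65^(2/3)·√0.0006402 = 39.44 ft³/s.
The larger discharge is 524.4 ft³/s and the smaller is 39.44 ft³/s; the ratio is 13.3.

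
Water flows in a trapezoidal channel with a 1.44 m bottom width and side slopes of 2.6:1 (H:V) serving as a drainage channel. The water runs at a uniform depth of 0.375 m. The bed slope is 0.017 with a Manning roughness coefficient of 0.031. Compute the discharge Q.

With bottom width b = 1.44 m and side slope z = 2.6: A = (b + zy)y = (1.44 + 2.6×0.375)×0.375 = 0.9056 m²; P = b + 2y√(1+z²) = 1.44 + 2×0.375×2.786 = 3.529 m.
Hydraulic radius R = A/P = 0.9056/3.529 = 0.2566 m.
Manning's equation: Q = (1/n) A R^(2/3) S^(1/2) = (1/0.031) × 0.9056 × 0.2566^(2/3) × 0.017^(1/2) = 1.54 m³/s.

Q = 1.54 m³/s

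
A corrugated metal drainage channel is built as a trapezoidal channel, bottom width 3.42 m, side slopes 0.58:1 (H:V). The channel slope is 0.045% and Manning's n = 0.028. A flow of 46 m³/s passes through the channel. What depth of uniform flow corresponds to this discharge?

Manning's equation rearranged: A R^(2/3) = nQ / (1·√S) = 0.028 × 46 / (√0.00045) = 60.72.
Try y = 4.19 m: A R^(2/3) = 37.21 — low.
Try y = 6.36 m: A R^(2/3) = 83.16 — high.
Try y = 5.42 m: A R^(2/3) = 60.73 — matches.

y_n = 5.42 m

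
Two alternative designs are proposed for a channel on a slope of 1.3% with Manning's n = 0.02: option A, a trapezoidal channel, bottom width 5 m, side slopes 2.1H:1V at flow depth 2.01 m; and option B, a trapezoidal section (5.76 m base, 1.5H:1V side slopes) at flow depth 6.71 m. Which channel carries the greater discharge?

Channel A: With bottom width b = 5 m and side slope z = 2.1: A = (b + zy)y = (5 + 2.1×2.01)×2.01 = 18.53 m²; P = b + 2y√(1+z²) = 5 + 2×2.01×2.326 = 14.35 m. Hydraulic radius R = A/P = 18.53/14.35 = 1.292 m. Q_A = (1/0.02)·18.53·1.292^(2/3)·√0.013 = 125.3 m³/s.
Channel B: With bottom width b = 5.76 m and side slope z = 1.5: A = (b + zy)y = (5.76 + 1.5×6.71)×6.71 = 106.2 m²; P = b + 2y√(1+z²) = 5.76 + 2×6.71×1.803 = 29.95 m. Hydraulic radius R = A/P = 106.2/29.95 = 3.545 m. Q_B = (1/0.02)·106.2·3.545^(2/3)·√0.013 = 1407 m³/s.
Q_A = 125.3 m³/s vs Q_B = 1407 m³/s, so channel B carries more.

channel B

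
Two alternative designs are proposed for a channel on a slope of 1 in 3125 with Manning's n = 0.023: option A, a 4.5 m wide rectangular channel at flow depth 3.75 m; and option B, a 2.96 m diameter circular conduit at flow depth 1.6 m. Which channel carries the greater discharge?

Channel A: Flow area A = b·y = 4.5 × 3.75 = 16.88 m². Wetted perimeter P = b + 2y = 4.5 + 2×3.75 = 12 m. Hydraulic radius R = A/P = 16.88/12 = 1.406 m. Q_A = (1/0.023)·16.88·1.406^(2/3)·√0.00032 = 16.47 m³/s.
Channel B: For a circular section of diameter D = 2.96 m at depth y = 1.6 m, the central angle is θ = 2 arccos(1 − 2y/D) = 3.304 rad. Then A = (D²/8)(θ − sin θ) = 3.795 m² and P = Dθ/2 = 4.89 m. Hydraulic radius R = A/P = 3.795/4.89 = 0.7762 m. Q_B = (1/0.023)·3.795·0.7762^(2/3)·√0.00032 = 2.493 m³/s.
Q_A = 16.47 m³/s vs Q_B = 2.493 m³/s, so channel A carries more.

channel A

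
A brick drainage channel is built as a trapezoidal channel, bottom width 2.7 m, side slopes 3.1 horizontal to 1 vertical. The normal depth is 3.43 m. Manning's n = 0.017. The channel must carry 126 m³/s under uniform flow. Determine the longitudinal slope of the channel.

With bottom width b = 2.7 m and side slope z = 3.1: A = (b + zy)y = (2.7 + 3.1×3.43)×3.43 = 45.73 m²; P = b + 2y√(1+z²) = 2.7 + 2×3.43×3.257 = 25.05 m.
Hydraulic radius R = A/P = 45.73/25.05 = 1.826 m.
From Manning's equation, S = [nQ / (1 A R^(2/3))]² = [0.017 × 126 / (1 × 45.73 × 1.826^(2/3))]² = 0.000983.

S = 0.000983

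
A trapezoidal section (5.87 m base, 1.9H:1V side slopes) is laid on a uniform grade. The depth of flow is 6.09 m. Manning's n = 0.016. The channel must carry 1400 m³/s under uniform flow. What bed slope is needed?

With bottom width b = 5.87 m and side slope z = 1.9: A = (b + zy)y = (5.87 + 1.9×6.09)×6.09 = 106.2 m²; P = b + 2y√(1+z²) = 5.87 + 2×6.09×2.147 = 32.02 m.
Hydraulic radius R = A/P = 106.2/32.02 = 3.317 m.
From Manning's equation, S = [nQ / (1 A R^(2/3))]² = [0.016 × 1400 / (1 × 106.2 × 3.317^(2/3))]² = 0.00899.

S = 0.00899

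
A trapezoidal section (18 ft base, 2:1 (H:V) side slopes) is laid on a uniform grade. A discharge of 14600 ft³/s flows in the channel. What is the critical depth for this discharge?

At critical depth, Q² T / (g A³) = 1, i.e. A³/T = Q²/g = 14600²/32.2 = 6620000.
Try y = 19.9 ft: A³/T = 15590000 — over.
Try y = 16.2 ft: A³/T = 6574000 — close enough.

y_c = 16.2 ft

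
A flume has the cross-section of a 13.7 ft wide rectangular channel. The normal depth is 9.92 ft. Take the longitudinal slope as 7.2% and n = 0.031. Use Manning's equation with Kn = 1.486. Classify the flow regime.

Flow area A = b·y = 13.7 × 9.92 = 135.9 ft². Wetted perimeter P = b + 2y = 13.7 + 2×9.92 = 33.54 ft.
Hydraulic radius R = A/P = 135.9/33.54 = 4.052 ft.
V = (1.486/n) R^(2/3) √S = (1.486/0.031) × 4.052^(2/3) × √0.072 = 32.69 ft/s. Hydraulic depth D_h = A/T = 135.9/13.7 = 9.92 ft.
Froude number Fr = V/√(g·D_h) = 32.69/√(32.2×9.92) = 1.83, which is greater than 1, so the flow is supercritical.

supercritical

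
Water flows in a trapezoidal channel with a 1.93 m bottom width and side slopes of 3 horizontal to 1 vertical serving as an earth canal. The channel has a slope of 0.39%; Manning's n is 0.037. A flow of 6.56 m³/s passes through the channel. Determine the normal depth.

Manning's equation rearranged: A R^(2/3) = nQ / (1·√S) = 0.037 × 6.56 / (√0.0039) = 3.887.
Trying y = 1.31 m: A R^(2/3) = 6.345 — too large.
Trying y = 1.05 m: A R^(2/3) = 3.888 — matches.

y_n = 1.05 m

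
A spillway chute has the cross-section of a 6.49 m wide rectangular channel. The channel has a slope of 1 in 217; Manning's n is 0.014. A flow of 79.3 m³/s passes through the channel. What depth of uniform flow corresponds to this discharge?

Manning's equation rearranged: A R^(2/3) = nQ / (1·√S) = 0.014 × 79.3 / (√0.004608) = 16.35.
Try y = 2.64 m: A R^(2/3) = 22.01 — high.
Try y = 1.85 m: A R^(2/3) = 13.39 — low.
Try y = 2.13 m: A R^(2/3) = 16.35 — close enough.

y_n = 2.13 m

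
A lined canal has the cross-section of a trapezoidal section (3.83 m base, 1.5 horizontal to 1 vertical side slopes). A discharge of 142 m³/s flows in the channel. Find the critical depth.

At critical depth, Q² T / (g A³) = 1, i.e. A³/T = Q²/g = 142²/9.81 = 2055.
Try y = 2.6 m: A³/T = 698 — short.
Try y = 3.86 m: A³/T = 3323 — over.
Try y = 3.43 m: A³/T = 2066 — close enough.

y_c = 3.43 m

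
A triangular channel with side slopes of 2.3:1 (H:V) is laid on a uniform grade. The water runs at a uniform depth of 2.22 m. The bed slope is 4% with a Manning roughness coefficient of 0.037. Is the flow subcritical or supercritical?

For a triangular section with side slope z = 2.3: A = zy² = 2.3×2.22² = 11.34 m²; P = 2y√(1+z²) = 2×2.22×2.508 = 11.14 m.
Hydraulic radius R = A/P = 11.34/11.14 = 1.018 m.
V = (1/n) R^(2/3) √S = (1/0.037) × 1.018^(2/3) × √0.04 = 5.47 m/s. Hydraulic depth D_h = A/T = 11.34/10.21 = 1.11 m.
Froude number Fr = V/√(g·D_h) = 5.47/√(9.81×1.11) = 1.66, which is greater than 1, so the flow is supercritical.

supercritical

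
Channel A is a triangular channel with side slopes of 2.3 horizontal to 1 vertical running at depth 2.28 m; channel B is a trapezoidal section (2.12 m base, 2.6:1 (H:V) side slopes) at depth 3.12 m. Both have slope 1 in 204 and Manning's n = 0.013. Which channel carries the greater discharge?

channel B

Channel A: For a triangular section with side slope z = 2.3: A = zy² = 2.3×2.28² = 11.96 m²; P = 2y√(1+z²) = 2×2.28×2.508 = 11.44 m. Hydraulic radius R = A/P = 11.96/11.44 = 1.045 m. Q_A = (1/0.013)·11.96·1.045^(2/3)·√0.004902 = 66.33 m³/s.
Channel B: With bottom width b = 2.12 m and side slope z = 2.6: A = (b + zy)y = (2.12 + 2.6×3.12)×3.12 = 31.92 m²; P = b + 2y√(1+z²) = 2.12 + 2×3.12×2.786 = 19.5 m. Hydraulic radius R = A/P = 31.92/19.5 = 1.637 m. Q_B = (1/0.013)·31.92·1.637^(2/3)·√0.004902 = 238.8 m³/s.
Q_A = 66.33 m³/s vs Q_B = 238.8 m³/s, so channel B carries more.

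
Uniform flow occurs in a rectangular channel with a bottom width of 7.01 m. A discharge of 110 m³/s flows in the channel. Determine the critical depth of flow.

y_c = 2.93 m

For a rectangular channel, critical depth y_c = (q²/g)^(1/3) where q = Q/b = 110/7.01 = 15.69 m²/s.
So y_c = (15.69²/9.81)^(1/3) = 2.93 m.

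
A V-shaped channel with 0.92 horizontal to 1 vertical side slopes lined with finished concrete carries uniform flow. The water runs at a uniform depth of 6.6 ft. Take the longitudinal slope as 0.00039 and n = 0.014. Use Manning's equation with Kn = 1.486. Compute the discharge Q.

Q = 144 ft³/s

For a triangular section with side slope z = 0.92: A = zy² = 0.92×6.6² = 40.08 ft²; P = 2y√(1+z²) = 2×6.6×1.359 = 17.94 ft.
Hydraulic radius R = A/P = 40.08/17.94 = 2.234 ft.
Manning's equation: Q = (1.486/n) A R^(2/3) S^(1/2) = (1.486/0.014) × 40.08 × 2.234^(2/3) × 0.00039^(1/2) = 144 ft³/s.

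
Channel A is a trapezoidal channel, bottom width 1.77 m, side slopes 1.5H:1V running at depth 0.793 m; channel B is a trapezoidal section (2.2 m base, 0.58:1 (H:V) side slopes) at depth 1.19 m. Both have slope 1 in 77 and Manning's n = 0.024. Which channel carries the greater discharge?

Channel A: With bottom width b = 1.77 m and side slope z = 1.5: A = (b + zy)y = (1.77 + 1.5×0.793)×0.793 = 2.347 m²; P = b + 2y√(1+z²) = 1.77 + 2×0.793×1.803 = 4.629 m. Hydraulic radius R = A/P = 2.347/4.629 = 0.507 m. Q_A = (1/0.024)·2.347·0.507^(2/3)·√0.01299 = 7.085 m³/s.
Channel B: With bottom width b = 2.2 m and side slope z = 0.58: A = (b + zy)y = (2.2 + 0.58×1.19)×1.19 = 3.439 m²; P = b + 2y√(1+z²) = 2.2 + 2×1.19×1.156 = 4.951 m. Hydraulic radius R = A/P = 3.439/4.951 = 0.6946 m. Q_B = (1/0.024)·3.439·0.6946^(2/3)·√0.01299 = 12.81 m³/s.
Q_A = 7.085 m³/s vs Q_B = 12.81 m³/s, so channel B carries more.

channel B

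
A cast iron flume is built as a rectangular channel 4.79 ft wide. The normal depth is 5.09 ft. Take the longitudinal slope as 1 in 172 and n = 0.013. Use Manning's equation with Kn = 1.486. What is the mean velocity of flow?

V = 12.1 ft/s

Flow area A = b·y = 4.79 × 5.09 = 24.38 ft². Wetted perimeter P = b + 2y = 4.79 + 2×5.09 = 14.97 ft.
Hydraulic radius R = A/P = 24.38/14.97 = 1.629 ft.
From Manning's equation, V = (1.486/n) R^(2/3) S^(1/2) = (1.486/0.013) × 1.629^(2/3) × 0.005814^(1/2) = 12.1 ft/s.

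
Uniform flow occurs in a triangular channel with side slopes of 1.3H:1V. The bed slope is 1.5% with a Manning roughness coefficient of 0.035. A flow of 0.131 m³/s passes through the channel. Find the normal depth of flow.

y_n = 0.333 m

Manning's equation rearranged: A R^(2/3) = nQ / (1·√S) = 0.035 × 0.131 / (√0.015) = 0.03744.
Try y = 0.407 m: A R^(2/3) = 0.06381 — over.
Try y = 0.333 m: A R^(2/3) = 0.03737 — matches.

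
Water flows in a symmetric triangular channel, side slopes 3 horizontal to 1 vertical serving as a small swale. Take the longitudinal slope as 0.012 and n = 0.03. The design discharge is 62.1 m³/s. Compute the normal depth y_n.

Manning's equation rearranged: A R^(2/3) = nQ / (1·√S) = 0.03 × 62.1 / (√0.012) = 17.01.
At y = 2.67 m: A R^(2/3) = 25.03 — over.
At y = 1.8 m: A R^(2/3) = 8.748 — short.
At y = 2.31 m: A R^(2/3) = 17.01 — close enough.

y_n = 2.31 m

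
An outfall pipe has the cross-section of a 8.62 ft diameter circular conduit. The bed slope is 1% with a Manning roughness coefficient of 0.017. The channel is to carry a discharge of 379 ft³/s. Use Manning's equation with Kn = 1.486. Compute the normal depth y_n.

Manning's equation rearranged: A R^(2/3) = nQ / (1.486·√S) = 0.017 × 379 / (1.486 × √0.01) = 43.36.
Trying y = 5.09 ft: A R^(2/3) = 63.82 — high.
Trying y = 3.02 ft: A R^(2/3) = 25.65 — low.
Trying y = 4.03 ft: A R^(2/3) = 43.37 — close enough.

y_n = 4.03 ft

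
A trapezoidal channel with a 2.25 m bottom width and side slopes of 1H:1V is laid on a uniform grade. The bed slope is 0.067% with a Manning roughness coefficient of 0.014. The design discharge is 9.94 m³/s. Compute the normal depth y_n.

y_n = 1.54 m

Manning's equation rearranged: A R^(2/3) = nQ / (1·√S) = 0.014 × 9.94 / (√0.00067) = 5.376.
Trying y = 1.73 m: A R^(2/3) = 6.719 — over.
Trying y = 1.05 m: A R^(2/3) = 2.637 — short.
Trying y = 1.54 m: A R^(2/3) = 5.374 — matches.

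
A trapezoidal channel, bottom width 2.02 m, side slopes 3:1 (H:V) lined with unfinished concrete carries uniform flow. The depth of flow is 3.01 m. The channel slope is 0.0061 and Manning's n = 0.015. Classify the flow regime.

With bottom width b = 2.02 m and side slope z = 3: A = (b + zy)y = (2.02 + 3×3.01)×3.01 = 33.26 m²; P = b + 2y√(1+z²) = 2.02 + 2×3.01×3.162 = 21.06 m.
Hydraulic radius R = A/P = 33.26/21.06 = 1.58 m.
V = (1/n) R^(2/3) √S = (1/0.015) × 1.58^(2/3) × √0.0061 = 7.062 m/s. Hydraulic depth D_h = A/T = 33.26/20.08 = 1.656 m.
Froude number Fr = V/√(g·D_h) = 7.062/√(9.81×1.656) = 1.75, which is greater than 1, so the flow is supercritical.

supercritical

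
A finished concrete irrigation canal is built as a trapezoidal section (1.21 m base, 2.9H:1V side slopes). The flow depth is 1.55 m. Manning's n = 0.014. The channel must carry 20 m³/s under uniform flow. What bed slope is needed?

With bottom width b = 1.21 m and side slope z = 2.9: A = (b + zy)y = (1.21 + 2.9×1.55)×1.55 = 8.843 m²; P = b + 2y√(1+z²) = 1.21 + 2×1.55×3.068 = 10.72 m.
Hydraulic radius R = A/P = 8.843/10.72 = 0.8249 m.
From Manning's equation, S = [nQ / (1 A R^(2/3))]² = [0.014 × 20 / (1 × 8.843 × 0.8249^(2/3))]² = 0.0013.

S = 0.0013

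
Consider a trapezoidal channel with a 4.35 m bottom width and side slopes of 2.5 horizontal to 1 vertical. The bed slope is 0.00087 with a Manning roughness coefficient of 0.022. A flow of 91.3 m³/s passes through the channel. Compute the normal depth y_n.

y_n = 3.41 m

Manning's equation rearranged: A R^(2/3) = nQ / (1·√S) = 0.022 × 91.3 / (√0.00087) = 68.1.
Trying y = 2.46 m: A R^(2/3) = 33.36 — low.
Trying y = 3.41 m: A R^(2/3) = 68.13 — ≈ 68.1.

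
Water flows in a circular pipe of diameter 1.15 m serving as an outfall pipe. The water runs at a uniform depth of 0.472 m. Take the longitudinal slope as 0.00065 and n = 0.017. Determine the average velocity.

V = 0.597 m/s

For a circular section of diameter D = 1.15 m at depth y = 0.472 m, the central angle is θ = 2 arccos(1 − 2y/D) = 2.781 rad. Then A = (D²/8)(θ − sin θ) = 0.4015 m² and P = Dθ/2 = 1.599 m.
Hydraulic radius R = A/P = 0.4015/1.599 = 0.2511 m.
From Manning's equation, V = (1/n) R^(2/3) S^(1/2) = (1/0.017) × 0.2511^(2/3) × 0.00065^(1/2) = 0.597 m/s.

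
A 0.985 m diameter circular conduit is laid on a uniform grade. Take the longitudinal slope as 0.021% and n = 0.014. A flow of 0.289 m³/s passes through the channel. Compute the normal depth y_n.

y_n = 0.754 m

Manning's equation rearranged: A R^(2/3) = nQ / (1·√S) = 0.014 × 0.289 / (√0.00021) = 0.2792.
At y = 0.916 m: A R^(2/3) = 0.3219 — high.
At y = 0.64 m: A R^(2/3) = 0.2263 — low.
At y = 0.754 m: A R^(2/3) = 0.2794 — close enough.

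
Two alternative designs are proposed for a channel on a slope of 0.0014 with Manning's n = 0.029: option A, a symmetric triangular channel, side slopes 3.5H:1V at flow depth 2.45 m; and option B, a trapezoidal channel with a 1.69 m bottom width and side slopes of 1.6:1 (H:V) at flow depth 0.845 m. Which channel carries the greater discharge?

Channel A: For a triangular section with side slope z = 3.5: A = zy² = 3.5×2.45² = 21.01 m²; P = 2y√(1+z²) = 2×2.45×3.64 = 17.84 m. Hydraulic radius R = A/P = 21.01/17.84 = 1.178 m. Q_A = (1/0.029)·21.01·1.178^(2/3)·√0.0014 = 30.23 m³/s.
Channel B: With bottom width b = 1.69 m and side slope z = 1.6: A = (b + zy)y = (1.69 + 1.6×0.845)×0.845 = 2.57 m²; P = b + 2y√(1+z²) = 1.69 + 2×0.845×1.887 = 4.879 m. Hydraulic radius R = A/P = 2.57/4.879 = 0.5269 m. Q_B = (1/0.029)·2.57·0.5269^(2/3)·√0.0014 = 2.164 m³/s.
Q_A = 30.23 m³/s vs Q_B = 2.164 m³/s, so channel A carries more.

channel A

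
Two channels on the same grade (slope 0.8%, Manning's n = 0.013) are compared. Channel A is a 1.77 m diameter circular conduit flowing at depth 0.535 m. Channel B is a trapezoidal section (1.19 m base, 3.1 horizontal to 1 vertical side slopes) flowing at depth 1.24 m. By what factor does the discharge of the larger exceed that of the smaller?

Channel A: For a circular section of diameter D = 1.77 m at depth y = 0.535 m, the central angle is θ = 2 arccos(1 − 2y/D) = 2.328 rad. Then A = (D²/8)(θ − sin θ) = 0.6273 m² and P = Dθ/2 = 2.061 m. Hydraulic radius R = A/P = 0.6273/2.061 = 0.3044 m. Q_A = (1/0.013)·0.6273·0.3044^(2/3)·√0.008 = 1.953 m³/s.
Channel B: With bottom width b = 1.19 m and side slope z = 3.1: A = (b + zy)y = (1.19 + 3.1×1.24)×1.24 = 6.242 m²; P = b + 2y√(1+z²) = 1.19 + 2×1.24×3.257 = 9.268 m. Hydraulic radius R = A/P = 6.242/9.268 = 0.6735 m. Q_B = (1/0.013)·6.242·0.6735^(2/3)·√0.008 = 33 m³/s.
The larger discharge is 33 m³/s and the smaller is 1.953 m³/s; the ratio is 16.9.

16.9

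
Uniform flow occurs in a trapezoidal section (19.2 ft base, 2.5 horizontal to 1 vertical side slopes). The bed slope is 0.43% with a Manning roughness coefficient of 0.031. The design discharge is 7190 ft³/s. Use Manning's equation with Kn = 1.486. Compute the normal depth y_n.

Manning's equation rearranged: A R^(2/3) = nQ / (1.486·√S) = 0.031 × 7190 / (1.486 × √0.0043) = 2287.
Try y = 9.57 ft: A R^(2/3) = 1338 — too small.
Try y = 13.8 ft: A R^(2/3) = 2946 — too large.
Try y = 12.3 ft: A R^(2/3) = 2289 — close enough.

y_n = 12.3 ft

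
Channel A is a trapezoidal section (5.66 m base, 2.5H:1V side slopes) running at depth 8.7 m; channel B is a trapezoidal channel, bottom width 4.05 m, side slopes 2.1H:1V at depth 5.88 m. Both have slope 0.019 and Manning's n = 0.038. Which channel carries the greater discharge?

Channel A: With bottom width b = 5.66 m and side slope z = 2.5: A = (b + zy)y = (5.66 + 2.5×8.7)×8.7 = 238.5 m²; P = b + 2y√(1+z²) = 5.66 + 2×8.7×2.693 = 52.51 m. Hydraulic radius R = A/P = 238.5/52.51 = 4.541 m. Q_A = (1/0.038)·238.5·4.541^(2/3)·√0.019 = 2372 m³/s.
Channel B: With bottom width b = 4.05 m and side slope z = 2.1: A = (b + zy)y = (4.05 + 2.1×5.88)×5.88 = 96.42 m²; P = b + 2y√(1+z²) = 4.05 + 2×5.88×2.326 = 31.4 m. Hydraulic radius R = A/P = 96.42/31.4 = 3.07 m. Q_B = (1/0.038)·96.42·3.07^(2/3)·√0.019 = 738.9 m³/s.
Q_A = 2372 m³/s vs Q_B = 738.9 m³/s, so channel A carries more.

channel A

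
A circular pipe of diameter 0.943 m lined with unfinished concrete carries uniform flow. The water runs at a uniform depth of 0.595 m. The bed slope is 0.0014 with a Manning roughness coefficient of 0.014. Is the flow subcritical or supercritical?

For a circular section of diameter D = 0.943 m at depth y = 0.595 m, the central angle is θ = 2 arccos(1 − 2y/D) = 3.672 rad. Then A = (D²/8)(θ − sin θ) = 0.4643 m² and P = Dθ/2 = 1.731 m.
Hydraulic radius R = A/P = 0.4643/1.731 = 0.2682 m.
V = (1/n) R^(2/3) √S = (1/0.014) × 0.2682^(2/3) × √0.0014 = 1.112 m/s. Hydraulic depth D_h = A/T = 0.4643/0.9101 = 0.5102 m.
Froude number Fr = V/√(g·D_h) = 1.112/√(9.81×0.5102) = 0.497, which is less than 1, so the flow is subcritical.

subcritical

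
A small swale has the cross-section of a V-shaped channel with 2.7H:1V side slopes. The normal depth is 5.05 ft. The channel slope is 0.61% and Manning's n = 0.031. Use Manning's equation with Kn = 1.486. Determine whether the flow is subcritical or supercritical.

For a triangular section with side slope z = 2.7: A = zy² = 2.7×5.05² = 68.86 ft²; P = 2y√(1+z²) = 2×5.05×2.879 = 29.08 ft.
Hydraulic radius R = A/P = 68.86/29.08 = 2.368 ft.
V = (1.486/n) R^(2/3) √S = (1.486/0.031) × 2.368^(2/3) × √0.0061 = 6.651 ft/s. Hydraulic depth D_h = A/T = 68.86/27.27 = 2.525 ft.
Froude number Fr = V/√(g·D_h) = 6.651/√(32.2×2.525) = 0.738, which is less than 1, so the flow is subcritical.

subcritical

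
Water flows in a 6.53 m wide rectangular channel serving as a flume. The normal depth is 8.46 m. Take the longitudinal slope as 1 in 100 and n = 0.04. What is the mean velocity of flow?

V = 4.43 m/s

Flow area A = b·y = 6.53 × 8.46 = 55.24 m². Wetted perimeter P = b + 2y = 6.53 + 2×8.46 = 23.45 m.
Hydraulic radius R = A/P = 55.24/23.45 = 2.356 m.
From Manning's equation, V = (1/n) R^(2/3) S^(1/2) = (1/0.04) × 2.356^(2/3) × 0.01^(1/2) = 4.43 m/s.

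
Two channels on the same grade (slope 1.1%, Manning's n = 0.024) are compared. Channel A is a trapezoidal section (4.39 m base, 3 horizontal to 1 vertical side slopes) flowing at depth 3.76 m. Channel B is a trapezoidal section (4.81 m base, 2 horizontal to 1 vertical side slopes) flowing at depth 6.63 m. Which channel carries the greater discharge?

channel B

Channel A: With bottom width b = 4.39 m and side slope z = 3: A = (b + zy)y = (4.39 + 3×3.76)×3.76 = 58.92 m²; P = b + 2y√(1+z²) = 4.39 + 2×3.76×3.162 = 28.17 m. Hydraulic radius R = A/P = 58.92/28.17 = 2.092 m. Q_A = (1/0.024)·58.92·2.092^(2/3)·√0.011 = 421.1 m³/s.
Channel B: With bottom width b = 4.81 m and side slope z = 2: A = (b + zy)y = (4.81 + 2×6.63)×6.63 = 119.8 m²; P = b + 2y√(1+z²) = 4.81 + 2×6.63×2.236 = 34.46 m. Hydraulic radius R = A/P = 119.8/34.46 = 3.477 m. Q_B = (1/0.024)·119.8·3.477^(2/3)·√0.011 = 1202 m³/s.
Q_A = 421.1 m³/s vs Q_B = 1202 m³/s, so channel B carries more.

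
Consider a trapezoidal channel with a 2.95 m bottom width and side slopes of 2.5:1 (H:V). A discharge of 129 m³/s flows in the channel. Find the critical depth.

y_c = 2.99 m

At critical depth, Q² T / (g A³) = 1, i.e. A³/T = Q²/g = 129²/9.81 = 1696.
Trying y = 2.19 m: A³/T = 451.9 — short.
Trying y = 3.28 m: A³/T = 2528 — over.
Trying y = 2.99 m: A³/T = 1692 — ≈ 1696.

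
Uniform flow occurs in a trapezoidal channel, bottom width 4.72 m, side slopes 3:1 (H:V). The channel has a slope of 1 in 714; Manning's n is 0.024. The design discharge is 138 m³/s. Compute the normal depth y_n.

Manning's equation rearranged: A R^(2/3) = nQ / (1·√S) = 0.024 × 138 / (√0.001401) = 88.5.
At y = 2.79 m: A R^(2/3) = 50.64 — too small.
At y = 3.58 m: A R^(2/3) = 88.52 — ≈ 88.5.

y_n = 3.58 m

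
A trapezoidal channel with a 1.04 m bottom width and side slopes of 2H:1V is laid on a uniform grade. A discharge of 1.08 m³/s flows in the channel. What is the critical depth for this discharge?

y_c = 0.375 m

At critical depth, Q² T / (g A³) = 1, i.e. A³/T = Q²/g = 1.08²/9.81 = 0.1189.
At y = 0.306 m: A³/T = 0.05706 — short.
At y = 0.421 m: A³/T = 0.1826 — over.
At y = 0.375 m: A³/T = 0.1191 — close enough.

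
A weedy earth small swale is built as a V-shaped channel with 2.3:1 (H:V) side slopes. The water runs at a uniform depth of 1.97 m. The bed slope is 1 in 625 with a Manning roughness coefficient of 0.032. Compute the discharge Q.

Q = 10.4 m³/s

For a triangular section with side slope z = 2.3: A = zy² = 2.3×1.97² = 8.926 m²; P = 2y√(1+z²) = 2×1.97×2.508 = 9.881 m.
Hydraulic radius R = A/P = 8.926/9.881 = 0.9033 m.
Manning's equation: Q = (1/n) A R^(2/3) S^(1/2) = (1/0.032) × 8.926 × 0.9033^(2/3) × 0.0016^(1/2) = 10.4 m³/s.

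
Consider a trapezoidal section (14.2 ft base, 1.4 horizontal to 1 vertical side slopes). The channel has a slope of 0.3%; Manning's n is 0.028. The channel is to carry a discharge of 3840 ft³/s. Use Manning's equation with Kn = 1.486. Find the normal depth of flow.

y_n = 12 ft

Manning's equation rearranged: A R^(2/3) = nQ / (1.486·√S) = 0.028 × 3840 / (1.486 × √0.003) = 1321.
Try y = 13.4 ft: A R^(2/3) = 1666 — over.
Try y = 12 ft: A R^(2/3) = 1323 — ≈ 1321.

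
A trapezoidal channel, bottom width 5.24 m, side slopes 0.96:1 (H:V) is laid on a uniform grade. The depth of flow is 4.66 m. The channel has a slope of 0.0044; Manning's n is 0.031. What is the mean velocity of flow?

V = 3.93 m/s

With bottom width b = 5.24 m and side slope z = 0.96: A = (b + zy)y = (5.24 + 0.96×4.66)×4.66 = 45.27 m²; P = b + 2y√(1+z²) = 5.24 + 2×4.66×1.386 = 18.16 m.
Hydraulic radius R = A/P = 45.27/18.16 = 2.493 m.
From Manning's equation, V = (1/n) R^(2/3) S^(1/2) = (1/0.031) × 2.493^(2/3) × 0.0044^(1/2) = 3.93 m/s.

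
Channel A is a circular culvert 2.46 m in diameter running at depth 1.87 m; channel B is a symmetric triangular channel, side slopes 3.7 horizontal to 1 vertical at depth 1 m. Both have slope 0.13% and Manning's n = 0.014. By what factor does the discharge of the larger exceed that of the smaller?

Channel A: For a circular section of diameter D = 2.46 m at depth y = 1.87 m, the central angle is θ = 2 arccos(1 − 2y/D) = 4.236 rad. Then A = (D²/8)(θ − sin θ) = 3.877 m² and P = Dθ/2 = 5.21 m. Hydraulic radius R = A/P = 3.877/5.21 = 0.744 m. Q_A = (1/0.014)·3.877·0.744^(2/3)·√0.0013 = 8.198 m³/s.
Channel B: For a triangular section with side slope z = 3.7: A = zy² = 3.7×1² = 3.7 m²; P = 2y√(1+z²) = 2×1×3.833 = 7.666 m. Hydraulic radius R = A/P = 3.7/7.666 = 0.4827 m. Q_B = (1/0.014)·3.7·0.4827^(2/3)·√0.0013 = 5.863 m³/s.
The larger discharge is 8.198 m³/s and the smaller is 5.863 m³/s; the ratio is 1.4.

1.4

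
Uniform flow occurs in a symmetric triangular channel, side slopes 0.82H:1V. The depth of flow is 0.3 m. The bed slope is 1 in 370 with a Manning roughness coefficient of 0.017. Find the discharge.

For a triangular section with side slope z = 0.82: A = zy² = 0.82×0.3² = 0.0738 m²; P = 2y√(1+z²) = 2×0.3×1.293 = 0.7759 m.
Hydraulic radius R = A/P = 0.0738/0.7759 = 0.09511 m.
Manning's equation: Q = (1/n) A R^(2/3) S^(1/2) = (1/0.017) × 0.0738 × 0.09511^(2/3) × 0.002703^(1/2) = 0.047 m³/s.

Q = 0.047 m³/s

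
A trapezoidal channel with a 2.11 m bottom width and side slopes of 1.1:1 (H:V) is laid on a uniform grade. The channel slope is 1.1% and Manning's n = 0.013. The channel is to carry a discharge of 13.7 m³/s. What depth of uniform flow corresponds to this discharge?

Manning's equation rearranged: A R^(2/3) = nQ / (1·√S) = 0.013 × 13.7 / (√0.011) = 1.698.
Try y = 0.717 m: A R^(2/3) = 1.292 — low.
Try y = 1.03 m: A R^(2/3) = 2.496 — high.
Try y = 0.835 m: A R^(2/3) = 1.699 — matches.

y_n = 0.835 m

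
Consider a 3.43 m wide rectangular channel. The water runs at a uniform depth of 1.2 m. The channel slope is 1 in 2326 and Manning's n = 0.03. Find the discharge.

Q = 2.26 m³/s

Flow area A = b·y = 3.43 × 1.2 = 4.116 m². Wetted perimeter P = b + 2y = 3.43 + 2×1.2 = 5.83 m.
Hydraulic radius R = A/P = 4.116/5.83 = 0.706 m.
Manning's equation: Q = (1/n) A R^(2/3) S^(1/2) = (1/0.03) × 4.116 × 0.706^(2/3) × 0.0004299^(1/2) = 2.26 m³/s.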